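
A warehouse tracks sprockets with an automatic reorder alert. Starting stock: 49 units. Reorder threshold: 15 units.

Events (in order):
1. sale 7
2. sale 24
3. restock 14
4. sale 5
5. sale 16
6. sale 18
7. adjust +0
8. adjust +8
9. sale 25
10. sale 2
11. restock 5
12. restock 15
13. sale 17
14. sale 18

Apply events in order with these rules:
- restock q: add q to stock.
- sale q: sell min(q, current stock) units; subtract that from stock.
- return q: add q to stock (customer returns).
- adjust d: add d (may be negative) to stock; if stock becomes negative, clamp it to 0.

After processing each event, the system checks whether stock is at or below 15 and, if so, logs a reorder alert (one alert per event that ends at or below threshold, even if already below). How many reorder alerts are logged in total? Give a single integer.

Answer: 9

Derivation:
Processing events:
Start: stock = 49
  Event 1 (sale 7): sell min(7,49)=7. stock: 49 - 7 = 42. total_sold = 7
  Event 2 (sale 24): sell min(24,42)=24. stock: 42 - 24 = 18. total_sold = 31
  Event 3 (restock 14): 18 + 14 = 32
  Event 4 (sale 5): sell min(5,32)=5. stock: 32 - 5 = 27. total_sold = 36
  Event 5 (sale 16): sell min(16,27)=16. stock: 27 - 16 = 11. total_sold = 52
  Event 6 (sale 18): sell min(18,11)=11. stock: 11 - 11 = 0. total_sold = 63
  Event 7 (adjust +0): 0 + 0 = 0
  Event 8 (adjust +8): 0 + 8 = 8
  Event 9 (sale 25): sell min(25,8)=8. stock: 8 - 8 = 0. total_sold = 71
  Event 10 (sale 2): sell min(2,0)=0. stock: 0 - 0 = 0. total_sold = 71
  Event 11 (restock 5): 0 + 5 = 5
  Event 12 (restock 15): 5 + 15 = 20
  Event 13 (sale 17): sell min(17,20)=17. stock: 20 - 17 = 3. total_sold = 88
  Event 14 (sale 18): sell min(18,3)=3. stock: 3 - 3 = 0. total_sold = 91
Final: stock = 0, total_sold = 91

Checking against threshold 15:
  After event 1: stock=42 > 15
  After event 2: stock=18 > 15
  After event 3: stock=32 > 15
  After event 4: stock=27 > 15
  After event 5: stock=11 <= 15 -> ALERT
  After event 6: stock=0 <= 15 -> ALERT
  After event 7: stock=0 <= 15 -> ALERT
  After event 8: stock=8 <= 15 -> ALERT
  After event 9: stock=0 <= 15 -> ALERT
  After event 10: stock=0 <= 15 -> ALERT
  After event 11: stock=5 <= 15 -> ALERT
  After event 12: stock=20 > 15
  After event 13: stock=3 <= 15 -> ALERT
  After event 14: stock=0 <= 15 -> ALERT
Alert events: [5, 6, 7, 8, 9, 10, 11, 13, 14]. Count = 9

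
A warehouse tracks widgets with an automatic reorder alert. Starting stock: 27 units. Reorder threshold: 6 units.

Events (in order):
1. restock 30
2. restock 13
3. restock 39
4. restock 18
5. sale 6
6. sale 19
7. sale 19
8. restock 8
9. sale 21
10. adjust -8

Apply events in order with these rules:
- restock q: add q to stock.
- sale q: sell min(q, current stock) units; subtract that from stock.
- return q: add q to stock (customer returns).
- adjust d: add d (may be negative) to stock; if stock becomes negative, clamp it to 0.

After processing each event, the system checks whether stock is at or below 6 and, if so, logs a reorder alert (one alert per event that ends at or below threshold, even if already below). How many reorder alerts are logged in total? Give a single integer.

Processing events:
Start: stock = 27
  Event 1 (restock 30): 27 + 30 = 57
  Event 2 (restock 13): 57 + 13 = 70
  Event 3 (restock 39): 70 + 39 = 109
  Event 4 (restock 18): 109 + 18 = 127
  Event 5 (sale 6): sell min(6,127)=6. stock: 127 - 6 = 121. total_sold = 6
  Event 6 (sale 19): sell min(19,121)=19. stock: 121 - 19 = 102. total_sold = 25
  Event 7 (sale 19): sell min(19,102)=19. stock: 102 - 19 = 83. total_sold = 44
  Event 8 (restock 8): 83 + 8 = 91
  Event 9 (sale 21): sell min(21,91)=21. stock: 91 - 21 = 70. total_sold = 65
  Event 10 (adjust -8): 70 + -8 = 62
Final: stock = 62, total_sold = 65

Checking against threshold 6:
  After event 1: stock=57 > 6
  After event 2: stock=70 > 6
  After event 3: stock=109 > 6
  After event 4: stock=127 > 6
  After event 5: stock=121 > 6
  After event 6: stock=102 > 6
  After event 7: stock=83 > 6
  After event 8: stock=91 > 6
  After event 9: stock=70 > 6
  After event 10: stock=62 > 6
Alert events: []. Count = 0

Answer: 0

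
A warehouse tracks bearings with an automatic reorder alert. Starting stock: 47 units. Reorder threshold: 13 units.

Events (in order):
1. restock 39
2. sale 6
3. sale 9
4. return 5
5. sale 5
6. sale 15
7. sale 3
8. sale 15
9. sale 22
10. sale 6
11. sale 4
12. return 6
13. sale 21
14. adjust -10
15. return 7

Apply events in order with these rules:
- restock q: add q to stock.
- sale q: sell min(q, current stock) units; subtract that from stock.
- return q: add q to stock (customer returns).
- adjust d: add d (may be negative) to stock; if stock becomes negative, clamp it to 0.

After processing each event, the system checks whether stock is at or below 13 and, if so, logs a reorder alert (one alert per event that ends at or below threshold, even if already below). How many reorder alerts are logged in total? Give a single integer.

Processing events:
Start: stock = 47
  Event 1 (restock 39): 47 + 39 = 86
  Event 2 (sale 6): sell min(6,86)=6. stock: 86 - 6 = 80. total_sold = 6
  Event 3 (sale 9): sell min(9,80)=9. stock: 80 - 9 = 71. total_sold = 15
  Event 4 (return 5): 71 + 5 = 76
  Event 5 (sale 5): sell min(5,76)=5. stock: 76 - 5 = 71. total_sold = 20
  Event 6 (sale 15): sell min(15,71)=15. stock: 71 - 15 = 56. total_sold = 35
  Event 7 (sale 3): sell min(3,56)=3. stock: 56 - 3 = 53. total_sold = 38
  Event 8 (sale 15): sell min(15,53)=15. stock: 53 - 15 = 38. total_sold = 53
  Event 9 (sale 22): sell min(22,38)=22. stock: 38 - 22 = 16. total_sold = 75
  Event 10 (sale 6): sell min(6,16)=6. stock: 16 - 6 = 10. total_sold = 81
  Event 11 (sale 4): sell min(4,10)=4. stock: 10 - 4 = 6. total_sold = 85
  Event 12 (return 6): 6 + 6 = 12
  Event 13 (sale 21): sell min(21,12)=12. stock: 12 - 12 = 0. total_sold = 97
  Event 14 (adjust -10): 0 + -10 = 0 (clamped to 0)
  Event 15 (return 7): 0 + 7 = 7
Final: stock = 7, total_sold = 97

Checking against threshold 13:
  After event 1: stock=86 > 13
  After event 2: stock=80 > 13
  After event 3: stock=71 > 13
  After event 4: stock=76 > 13
  After event 5: stock=71 > 13
  After event 6: stock=56 > 13
  After event 7: stock=53 > 13
  After event 8: stock=38 > 13
  After event 9: stock=16 > 13
  After event 10: stock=10 <= 13 -> ALERT
  After event 11: stock=6 <= 13 -> ALERT
  After event 12: stock=12 <= 13 -> ALERT
  After event 13: stock=0 <= 13 -> ALERT
  After event 14: stock=0 <= 13 -> ALERT
  After event 15: stock=7 <= 13 -> ALERT
Alert events: [10, 11, 12, 13, 14, 15]. Count = 6

Answer: 6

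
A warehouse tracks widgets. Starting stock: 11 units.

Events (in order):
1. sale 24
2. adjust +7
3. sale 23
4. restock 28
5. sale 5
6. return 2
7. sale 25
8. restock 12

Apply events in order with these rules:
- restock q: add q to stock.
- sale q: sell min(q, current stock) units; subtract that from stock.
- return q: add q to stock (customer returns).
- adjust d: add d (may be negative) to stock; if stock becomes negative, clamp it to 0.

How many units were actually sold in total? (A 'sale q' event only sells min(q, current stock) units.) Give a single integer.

Processing events:
Start: stock = 11
  Event 1 (sale 24): sell min(24,11)=11. stock: 11 - 11 = 0. total_sold = 11
  Event 2 (adjust +7): 0 + 7 = 7
  Event 3 (sale 23): sell min(23,7)=7. stock: 7 - 7 = 0. total_sold = 18
  Event 4 (restock 28): 0 + 28 = 28
  Event 5 (sale 5): sell min(5,28)=5. stock: 28 - 5 = 23. total_sold = 23
  Event 6 (return 2): 23 + 2 = 25
  Event 7 (sale 25): sell min(25,25)=25. stock: 25 - 25 = 0. total_sold = 48
  Event 8 (restock 12): 0 + 12 = 12
Final: stock = 12, total_sold = 48

Answer: 48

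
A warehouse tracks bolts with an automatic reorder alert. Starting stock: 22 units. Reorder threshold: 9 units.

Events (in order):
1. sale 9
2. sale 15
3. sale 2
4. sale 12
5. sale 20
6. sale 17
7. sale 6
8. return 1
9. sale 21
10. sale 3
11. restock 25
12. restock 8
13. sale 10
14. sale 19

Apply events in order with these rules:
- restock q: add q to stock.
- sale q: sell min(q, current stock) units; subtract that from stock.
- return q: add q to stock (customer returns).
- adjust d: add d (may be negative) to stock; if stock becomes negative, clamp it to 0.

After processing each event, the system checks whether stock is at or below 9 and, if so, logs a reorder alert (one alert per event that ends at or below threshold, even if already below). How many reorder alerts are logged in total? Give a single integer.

Processing events:
Start: stock = 22
  Event 1 (sale 9): sell min(9,22)=9. stock: 22 - 9 = 13. total_sold = 9
  Event 2 (sale 15): sell min(15,13)=13. stock: 13 - 13 = 0. total_sold = 22
  Event 3 (sale 2): sell min(2,0)=0. stock: 0 - 0 = 0. total_sold = 22
  Event 4 (sale 12): sell min(12,0)=0. stock: 0 - 0 = 0. total_sold = 22
  Event 5 (sale 20): sell min(20,0)=0. stock: 0 - 0 = 0. total_sold = 22
  Event 6 (sale 17): sell min(17,0)=0. stock: 0 - 0 = 0. total_sold = 22
  Event 7 (sale 6): sell min(6,0)=0. stock: 0 - 0 = 0. total_sold = 22
  Event 8 (return 1): 0 + 1 = 1
  Event 9 (sale 21): sell min(21,1)=1. stock: 1 - 1 = 0. total_sold = 23
  Event 10 (sale 3): sell min(3,0)=0. stock: 0 - 0 = 0. total_sold = 23
  Event 11 (restock 25): 0 + 25 = 25
  Event 12 (restock 8): 25 + 8 = 33
  Event 13 (sale 10): sell min(10,33)=10. stock: 33 - 10 = 23. total_sold = 33
  Event 14 (sale 19): sell min(19,23)=19. stock: 23 - 19 = 4. total_sold = 52
Final: stock = 4, total_sold = 52

Checking against threshold 9:
  After event 1: stock=13 > 9
  After event 2: stock=0 <= 9 -> ALERT
  After event 3: stock=0 <= 9 -> ALERT
  After event 4: stock=0 <= 9 -> ALERT
  After event 5: stock=0 <= 9 -> ALERT
  After event 6: stock=0 <= 9 -> ALERT
  After event 7: stock=0 <= 9 -> ALERT
  After event 8: stock=1 <= 9 -> ALERT
  After event 9: stock=0 <= 9 -> ALERT
  After event 10: stock=0 <= 9 -> ALERT
  After event 11: stock=25 > 9
  After event 12: stock=33 > 9
  After event 13: stock=23 > 9
  After event 14: stock=4 <= 9 -> ALERT
Alert events: [2, 3, 4, 5, 6, 7, 8, 9, 10, 14]. Count = 10

Answer: 10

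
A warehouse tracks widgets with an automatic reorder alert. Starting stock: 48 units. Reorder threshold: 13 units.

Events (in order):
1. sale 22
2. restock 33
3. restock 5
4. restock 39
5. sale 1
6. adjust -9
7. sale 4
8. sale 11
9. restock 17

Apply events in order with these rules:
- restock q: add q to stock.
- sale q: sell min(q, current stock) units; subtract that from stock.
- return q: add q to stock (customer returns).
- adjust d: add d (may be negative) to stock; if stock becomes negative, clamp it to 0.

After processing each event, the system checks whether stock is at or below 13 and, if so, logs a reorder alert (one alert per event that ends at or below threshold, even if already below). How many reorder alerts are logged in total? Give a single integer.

Answer: 0

Derivation:
Processing events:
Start: stock = 48
  Event 1 (sale 22): sell min(22,48)=22. stock: 48 - 22 = 26. total_sold = 22
  Event 2 (restock 33): 26 + 33 = 59
  Event 3 (restock 5): 59 + 5 = 64
  Event 4 (restock 39): 64 + 39 = 103
  Event 5 (sale 1): sell min(1,103)=1. stock: 103 - 1 = 102. total_sold = 23
  Event 6 (adjust -9): 102 + -9 = 93
  Event 7 (sale 4): sell min(4,93)=4. stock: 93 - 4 = 89. total_sold = 27
  Event 8 (sale 11): sell min(11,89)=11. stock: 89 - 11 = 78. total_sold = 38
  Event 9 (restock 17): 78 + 17 = 95
Final: stock = 95, total_sold = 38

Checking against threshold 13:
  After event 1: stock=26 > 13
  After event 2: stock=59 > 13
  After event 3: stock=64 > 13
  After event 4: stock=103 > 13
  After event 5: stock=102 > 13
  After event 6: stock=93 > 13
  After event 7: stock=89 > 13
  After event 8: stock=78 > 13
  After event 9: stock=95 > 13
Alert events: []. Count = 0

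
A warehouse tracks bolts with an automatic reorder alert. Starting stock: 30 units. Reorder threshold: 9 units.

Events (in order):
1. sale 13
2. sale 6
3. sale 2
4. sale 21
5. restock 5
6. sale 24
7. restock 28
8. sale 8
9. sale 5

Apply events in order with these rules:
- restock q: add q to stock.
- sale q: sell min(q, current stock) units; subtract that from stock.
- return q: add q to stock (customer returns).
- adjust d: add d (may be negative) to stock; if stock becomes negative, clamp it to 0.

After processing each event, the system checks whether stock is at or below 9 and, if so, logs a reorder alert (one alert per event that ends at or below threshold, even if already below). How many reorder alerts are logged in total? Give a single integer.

Processing events:
Start: stock = 30
  Event 1 (sale 13): sell min(13,30)=13. stock: 30 - 13 = 17. total_sold = 13
  Event 2 (sale 6): sell min(6,17)=6. stock: 17 - 6 = 11. total_sold = 19
  Event 3 (sale 2): sell min(2,11)=2. stock: 11 - 2 = 9. total_sold = 21
  Event 4 (sale 21): sell min(21,9)=9. stock: 9 - 9 = 0. total_sold = 30
  Event 5 (restock 5): 0 + 5 = 5
  Event 6 (sale 24): sell min(24,5)=5. stock: 5 - 5 = 0. total_sold = 35
  Event 7 (restock 28): 0 + 28 = 28
  Event 8 (sale 8): sell min(8,28)=8. stock: 28 - 8 = 20. total_sold = 43
  Event 9 (sale 5): sell min(5,20)=5. stock: 20 - 5 = 15. total_sold = 48
Final: stock = 15, total_sold = 48

Checking against threshold 9:
  After event 1: stock=17 > 9
  After event 2: stock=11 > 9
  After event 3: stock=9 <= 9 -> ALERT
  After event 4: stock=0 <= 9 -> ALERT
  After event 5: stock=5 <= 9 -> ALERT
  After event 6: stock=0 <= 9 -> ALERT
  After event 7: stock=28 > 9
  After event 8: stock=20 > 9
  After event 9: stock=15 > 9
Alert events: [3, 4, 5, 6]. Count = 4

Answer: 4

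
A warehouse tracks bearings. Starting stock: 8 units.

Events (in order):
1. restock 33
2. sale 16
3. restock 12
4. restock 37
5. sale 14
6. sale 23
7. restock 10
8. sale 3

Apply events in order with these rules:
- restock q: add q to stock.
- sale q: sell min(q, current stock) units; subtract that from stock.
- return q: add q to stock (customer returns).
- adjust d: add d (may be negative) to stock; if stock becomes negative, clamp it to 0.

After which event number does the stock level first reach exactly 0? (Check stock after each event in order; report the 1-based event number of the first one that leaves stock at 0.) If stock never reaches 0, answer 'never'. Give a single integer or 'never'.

Answer: never

Derivation:
Processing events:
Start: stock = 8
  Event 1 (restock 33): 8 + 33 = 41
  Event 2 (sale 16): sell min(16,41)=16. stock: 41 - 16 = 25. total_sold = 16
  Event 3 (restock 12): 25 + 12 = 37
  Event 4 (restock 37): 37 + 37 = 74
  Event 5 (sale 14): sell min(14,74)=14. stock: 74 - 14 = 60. total_sold = 30
  Event 6 (sale 23): sell min(23,60)=23. stock: 60 - 23 = 37. total_sold = 53
  Event 7 (restock 10): 37 + 10 = 47
  Event 8 (sale 3): sell min(3,47)=3. stock: 47 - 3 = 44. total_sold = 56
Final: stock = 44, total_sold = 56

Stock never reaches 0.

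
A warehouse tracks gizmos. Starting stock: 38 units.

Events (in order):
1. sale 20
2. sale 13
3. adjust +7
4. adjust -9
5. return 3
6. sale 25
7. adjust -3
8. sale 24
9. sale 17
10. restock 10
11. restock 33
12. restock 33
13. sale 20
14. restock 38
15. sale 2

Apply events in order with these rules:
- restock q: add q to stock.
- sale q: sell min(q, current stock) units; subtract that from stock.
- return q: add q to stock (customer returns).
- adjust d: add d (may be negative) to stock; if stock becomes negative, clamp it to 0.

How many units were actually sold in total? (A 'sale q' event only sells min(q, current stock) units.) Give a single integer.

Processing events:
Start: stock = 38
  Event 1 (sale 20): sell min(20,38)=20. stock: 38 - 20 = 18. total_sold = 20
  Event 2 (sale 13): sell min(13,18)=13. stock: 18 - 13 = 5. total_sold = 33
  Event 3 (adjust +7): 5 + 7 = 12
  Event 4 (adjust -9): 12 + -9 = 3
  Event 5 (return 3): 3 + 3 = 6
  Event 6 (sale 25): sell min(25,6)=6. stock: 6 - 6 = 0. total_sold = 39
  Event 7 (adjust -3): 0 + -3 = 0 (clamped to 0)
  Event 8 (sale 24): sell min(24,0)=0. stock: 0 - 0 = 0. total_sold = 39
  Event 9 (sale 17): sell min(17,0)=0. stock: 0 - 0 = 0. total_sold = 39
  Event 10 (restock 10): 0 + 10 = 10
  Event 11 (restock 33): 10 + 33 = 43
  Event 12 (restock 33): 43 + 33 = 76
  Event 13 (sale 20): sell min(20,76)=20. stock: 76 - 20 = 56. total_sold = 59
  Event 14 (restock 38): 56 + 38 = 94
  Event 15 (sale 2): sell min(2,94)=2. stock: 94 - 2 = 92. total_sold = 61
Final: stock = 92, total_sold = 61

Answer: 61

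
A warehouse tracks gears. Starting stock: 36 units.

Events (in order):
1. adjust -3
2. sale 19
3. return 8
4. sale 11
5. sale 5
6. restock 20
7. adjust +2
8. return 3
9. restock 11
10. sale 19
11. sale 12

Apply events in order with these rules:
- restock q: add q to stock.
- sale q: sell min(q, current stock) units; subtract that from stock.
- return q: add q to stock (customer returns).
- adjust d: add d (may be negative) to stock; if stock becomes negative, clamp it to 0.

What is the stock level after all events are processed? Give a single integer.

Answer: 11

Derivation:
Processing events:
Start: stock = 36
  Event 1 (adjust -3): 36 + -3 = 33
  Event 2 (sale 19): sell min(19,33)=19. stock: 33 - 19 = 14. total_sold = 19
  Event 3 (return 8): 14 + 8 = 22
  Event 4 (sale 11): sell min(11,22)=11. stock: 22 - 11 = 11. total_sold = 30
  Event 5 (sale 5): sell min(5,11)=5. stock: 11 - 5 = 6. total_sold = 35
  Event 6 (restock 20): 6 + 20 = 26
  Event 7 (adjust +2): 26 + 2 = 28
  Event 8 (return 3): 28 + 3 = 31
  Event 9 (restock 11): 31 + 11 = 42
  Event 10 (sale 19): sell min(19,42)=19. stock: 42 - 19 = 23. total_sold = 54
  Event 11 (sale 12): sell min(12,23)=12. stock: 23 - 12 = 11. total_sold = 66
Final: stock = 11, total_sold = 66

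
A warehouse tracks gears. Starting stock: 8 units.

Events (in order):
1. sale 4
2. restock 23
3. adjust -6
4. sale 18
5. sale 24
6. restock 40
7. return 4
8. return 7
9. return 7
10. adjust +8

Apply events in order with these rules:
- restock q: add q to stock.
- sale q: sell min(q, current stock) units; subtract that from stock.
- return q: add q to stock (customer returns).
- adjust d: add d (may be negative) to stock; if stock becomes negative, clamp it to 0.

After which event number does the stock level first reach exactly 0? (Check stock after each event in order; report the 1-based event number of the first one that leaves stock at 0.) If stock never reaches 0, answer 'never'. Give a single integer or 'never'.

Answer: 5

Derivation:
Processing events:
Start: stock = 8
  Event 1 (sale 4): sell min(4,8)=4. stock: 8 - 4 = 4. total_sold = 4
  Event 2 (restock 23): 4 + 23 = 27
  Event 3 (adjust -6): 27 + -6 = 21
  Event 4 (sale 18): sell min(18,21)=18. stock: 21 - 18 = 3. total_sold = 22
  Event 5 (sale 24): sell min(24,3)=3. stock: 3 - 3 = 0. total_sold = 25
  Event 6 (restock 40): 0 + 40 = 40
  Event 7 (return 4): 40 + 4 = 44
  Event 8 (return 7): 44 + 7 = 51
  Event 9 (return 7): 51 + 7 = 58
  Event 10 (adjust +8): 58 + 8 = 66
Final: stock = 66, total_sold = 25

First zero at event 5.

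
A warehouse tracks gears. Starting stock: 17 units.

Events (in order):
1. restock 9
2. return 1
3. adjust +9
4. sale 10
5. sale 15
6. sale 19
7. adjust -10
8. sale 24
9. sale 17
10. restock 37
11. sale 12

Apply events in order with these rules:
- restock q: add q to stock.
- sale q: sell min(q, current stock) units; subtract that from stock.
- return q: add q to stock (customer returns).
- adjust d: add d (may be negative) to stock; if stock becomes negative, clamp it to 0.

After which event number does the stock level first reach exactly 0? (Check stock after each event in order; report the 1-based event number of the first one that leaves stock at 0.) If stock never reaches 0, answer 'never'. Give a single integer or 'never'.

Processing events:
Start: stock = 17
  Event 1 (restock 9): 17 + 9 = 26
  Event 2 (return 1): 26 + 1 = 27
  Event 3 (adjust +9): 27 + 9 = 36
  Event 4 (sale 10): sell min(10,36)=10. stock: 36 - 10 = 26. total_sold = 10
  Event 5 (sale 15): sell min(15,26)=15. stock: 26 - 15 = 11. total_sold = 25
  Event 6 (sale 19): sell min(19,11)=11. stock: 11 - 11 = 0. total_sold = 36
  Event 7 (adjust -10): 0 + -10 = 0 (clamped to 0)
  Event 8 (sale 24): sell min(24,0)=0. stock: 0 - 0 = 0. total_sold = 36
  Event 9 (sale 17): sell min(17,0)=0. stock: 0 - 0 = 0. total_sold = 36
  Event 10 (restock 37): 0 + 37 = 37
  Event 11 (sale 12): sell min(12,37)=12. stock: 37 - 12 = 25. total_sold = 48
Final: stock = 25, total_sold = 48

First zero at event 6.

Answer: 6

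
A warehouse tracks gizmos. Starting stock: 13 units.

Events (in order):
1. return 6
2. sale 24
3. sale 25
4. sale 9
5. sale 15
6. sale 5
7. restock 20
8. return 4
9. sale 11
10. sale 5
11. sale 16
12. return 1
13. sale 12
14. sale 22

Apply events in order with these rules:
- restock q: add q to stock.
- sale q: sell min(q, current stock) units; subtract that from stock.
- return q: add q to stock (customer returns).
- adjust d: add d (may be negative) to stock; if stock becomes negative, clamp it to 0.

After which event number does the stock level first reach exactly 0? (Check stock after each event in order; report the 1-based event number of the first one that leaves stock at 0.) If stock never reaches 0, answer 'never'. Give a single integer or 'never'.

Answer: 2

Derivation:
Processing events:
Start: stock = 13
  Event 1 (return 6): 13 + 6 = 19
  Event 2 (sale 24): sell min(24,19)=19. stock: 19 - 19 = 0. total_sold = 19
  Event 3 (sale 25): sell min(25,0)=0. stock: 0 - 0 = 0. total_sold = 19
  Event 4 (sale 9): sell min(9,0)=0. stock: 0 - 0 = 0. total_sold = 19
  Event 5 (sale 15): sell min(15,0)=0. stock: 0 - 0 = 0. total_sold = 19
  Event 6 (sale 5): sell min(5,0)=0. stock: 0 - 0 = 0. total_sold = 19
  Event 7 (restock 20): 0 + 20 = 20
  Event 8 (return 4): 20 + 4 = 24
  Event 9 (sale 11): sell min(11,24)=11. stock: 24 - 11 = 13. total_sold = 30
  Event 10 (sale 5): sell min(5,13)=5. stock: 13 - 5 = 8. total_sold = 35
  Event 11 (sale 16): sell min(16,8)=8. stock: 8 - 8 = 0. total_sold = 43
  Event 12 (return 1): 0 + 1 = 1
  Event 13 (sale 12): sell min(12,1)=1. stock: 1 - 1 = 0. total_sold = 44
  Event 14 (sale 22): sell min(22,0)=0. stock: 0 - 0 = 0. total_sold = 44
Final: stock = 0, total_sold = 44

First zero at event 2.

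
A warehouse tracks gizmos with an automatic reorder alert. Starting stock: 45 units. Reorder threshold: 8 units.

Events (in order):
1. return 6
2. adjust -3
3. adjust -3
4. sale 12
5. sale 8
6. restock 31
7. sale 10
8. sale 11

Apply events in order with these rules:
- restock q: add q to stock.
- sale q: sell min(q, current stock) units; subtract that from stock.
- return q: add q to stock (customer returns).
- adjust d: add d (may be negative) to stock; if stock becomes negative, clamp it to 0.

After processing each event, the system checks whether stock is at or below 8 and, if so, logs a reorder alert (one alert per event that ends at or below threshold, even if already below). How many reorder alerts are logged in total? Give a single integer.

Answer: 0

Derivation:
Processing events:
Start: stock = 45
  Event 1 (return 6): 45 + 6 = 51
  Event 2 (adjust -3): 51 + -3 = 48
  Event 3 (adjust -3): 48 + -3 = 45
  Event 4 (sale 12): sell min(12,45)=12. stock: 45 - 12 = 33. total_sold = 12
  Event 5 (sale 8): sell min(8,33)=8. stock: 33 - 8 = 25. total_sold = 20
  Event 6 (restock 31): 25 + 31 = 56
  Event 7 (sale 10): sell min(10,56)=10. stock: 56 - 10 = 46. total_sold = 30
  Event 8 (sale 11): sell min(11,46)=11. stock: 46 - 11 = 35. total_sold = 41
Final: stock = 35, total_sold = 41

Checking against threshold 8:
  After event 1: stock=51 > 8
  After event 2: stock=48 > 8
  After event 3: stock=45 > 8
  After event 4: stock=33 > 8
  After event 5: stock=25 > 8
  After event 6: stock=56 > 8
  After event 7: stock=46 > 8
  After event 8: stock=35 > 8
Alert events: []. Count = 0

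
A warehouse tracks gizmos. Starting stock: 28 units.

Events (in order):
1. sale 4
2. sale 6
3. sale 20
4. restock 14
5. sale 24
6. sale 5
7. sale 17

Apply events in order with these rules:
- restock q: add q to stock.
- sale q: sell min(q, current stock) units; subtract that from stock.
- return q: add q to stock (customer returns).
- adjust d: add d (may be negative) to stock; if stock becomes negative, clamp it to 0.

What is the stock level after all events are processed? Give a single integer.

Answer: 0

Derivation:
Processing events:
Start: stock = 28
  Event 1 (sale 4): sell min(4,28)=4. stock: 28 - 4 = 24. total_sold = 4
  Event 2 (sale 6): sell min(6,24)=6. stock: 24 - 6 = 18. total_sold = 10
  Event 3 (sale 20): sell min(20,18)=18. stock: 18 - 18 = 0. total_sold = 28
  Event 4 (restock 14): 0 + 14 = 14
  Event 5 (sale 24): sell min(24,14)=14. stock: 14 - 14 = 0. total_sold = 42
  Event 6 (sale 5): sell min(5,0)=0. stock: 0 - 0 = 0. total_sold = 42
  Event 7 (sale 17): sell min(17,0)=0. stock: 0 - 0 = 0. total_sold = 42
Final: stock = 0, total_sold = 42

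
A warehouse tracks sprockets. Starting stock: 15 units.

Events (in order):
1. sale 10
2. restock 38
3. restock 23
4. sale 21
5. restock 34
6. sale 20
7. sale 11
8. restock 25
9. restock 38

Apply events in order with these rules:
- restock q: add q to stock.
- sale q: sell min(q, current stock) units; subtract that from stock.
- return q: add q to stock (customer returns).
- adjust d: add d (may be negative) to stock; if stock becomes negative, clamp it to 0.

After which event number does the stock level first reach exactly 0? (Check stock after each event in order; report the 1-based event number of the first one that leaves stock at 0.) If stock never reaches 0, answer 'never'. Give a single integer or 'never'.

Answer: never

Derivation:
Processing events:
Start: stock = 15
  Event 1 (sale 10): sell min(10,15)=10. stock: 15 - 10 = 5. total_sold = 10
  Event 2 (restock 38): 5 + 38 = 43
  Event 3 (restock 23): 43 + 23 = 66
  Event 4 (sale 21): sell min(21,66)=21. stock: 66 - 21 = 45. total_sold = 31
  Event 5 (restock 34): 45 + 34 = 79
  Event 6 (sale 20): sell min(20,79)=20. stock: 79 - 20 = 59. total_sold = 51
  Event 7 (sale 11): sell min(11,59)=11. stock: 59 - 11 = 48. total_sold = 62
  Event 8 (restock 25): 48 + 25 = 73
  Event 9 (restock 38): 73 + 38 = 111
Final: stock = 111, total_sold = 62

Stock never reaches 0.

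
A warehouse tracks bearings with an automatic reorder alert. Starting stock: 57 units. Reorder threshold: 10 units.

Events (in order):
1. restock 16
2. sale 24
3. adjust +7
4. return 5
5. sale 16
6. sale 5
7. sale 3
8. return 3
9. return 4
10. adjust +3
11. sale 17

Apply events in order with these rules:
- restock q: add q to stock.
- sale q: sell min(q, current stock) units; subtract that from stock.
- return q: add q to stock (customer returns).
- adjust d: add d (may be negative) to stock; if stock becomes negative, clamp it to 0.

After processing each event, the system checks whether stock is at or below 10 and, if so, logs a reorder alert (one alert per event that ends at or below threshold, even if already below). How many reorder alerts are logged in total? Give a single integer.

Answer: 0

Derivation:
Processing events:
Start: stock = 57
  Event 1 (restock 16): 57 + 16 = 73
  Event 2 (sale 24): sell min(24,73)=24. stock: 73 - 24 = 49. total_sold = 24
  Event 3 (adjust +7): 49 + 7 = 56
  Event 4 (return 5): 56 + 5 = 61
  Event 5 (sale 16): sell min(16,61)=16. stock: 61 - 16 = 45. total_sold = 40
  Event 6 (sale 5): sell min(5,45)=5. stock: 45 - 5 = 40. total_sold = 45
  Event 7 (sale 3): sell min(3,40)=3. stock: 40 - 3 = 37. total_sold = 48
  Event 8 (return 3): 37 + 3 = 40
  Event 9 (return 4): 40 + 4 = 44
  Event 10 (adjust +3): 44 + 3 = 47
  Event 11 (sale 17): sell min(17,47)=17. stock: 47 - 17 = 30. total_sold = 65
Final: stock = 30, total_sold = 65

Checking against threshold 10:
  After event 1: stock=73 > 10
  After event 2: stock=49 > 10
  After event 3: stock=56 > 10
  After event 4: stock=61 > 10
  After event 5: stock=45 > 10
  After event 6: stock=40 > 10
  After event 7: stock=37 > 10
  After event 8: stock=40 > 10
  After event 9: stock=44 > 10
  After event 10: stock=47 > 10
  After event 11: stock=30 > 10
Alert events: []. Count = 0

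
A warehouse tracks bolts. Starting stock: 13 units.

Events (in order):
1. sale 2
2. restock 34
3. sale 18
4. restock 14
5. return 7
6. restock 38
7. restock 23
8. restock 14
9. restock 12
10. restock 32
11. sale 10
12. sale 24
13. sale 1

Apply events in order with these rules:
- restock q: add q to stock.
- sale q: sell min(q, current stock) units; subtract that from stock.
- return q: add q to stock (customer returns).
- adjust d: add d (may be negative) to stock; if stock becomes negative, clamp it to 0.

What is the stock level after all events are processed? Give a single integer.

Processing events:
Start: stock = 13
  Event 1 (sale 2): sell min(2,13)=2. stock: 13 - 2 = 11. total_sold = 2
  Event 2 (restock 34): 11 + 34 = 45
  Event 3 (sale 18): sell min(18,45)=18. stock: 45 - 18 = 27. total_sold = 20
  Event 4 (restock 14): 27 + 14 = 41
  Event 5 (return 7): 41 + 7 = 48
  Event 6 (restock 38): 48 + 38 = 86
  Event 7 (restock 23): 86 + 23 = 109
  Event 8 (restock 14): 109 + 14 = 123
  Event 9 (restock 12): 123 + 12 = 135
  Event 10 (restock 32): 135 + 32 = 167
  Event 11 (sale 10): sell min(10,167)=10. stock: 167 - 10 = 157. total_sold = 30
  Event 12 (sale 24): sell min(24,157)=24. stock: 157 - 24 = 133. total_sold = 54
  Event 13 (sale 1): sell min(1,133)=1. stock: 133 - 1 = 132. total_sold = 55
Final: stock = 132, total_sold = 55

Answer: 132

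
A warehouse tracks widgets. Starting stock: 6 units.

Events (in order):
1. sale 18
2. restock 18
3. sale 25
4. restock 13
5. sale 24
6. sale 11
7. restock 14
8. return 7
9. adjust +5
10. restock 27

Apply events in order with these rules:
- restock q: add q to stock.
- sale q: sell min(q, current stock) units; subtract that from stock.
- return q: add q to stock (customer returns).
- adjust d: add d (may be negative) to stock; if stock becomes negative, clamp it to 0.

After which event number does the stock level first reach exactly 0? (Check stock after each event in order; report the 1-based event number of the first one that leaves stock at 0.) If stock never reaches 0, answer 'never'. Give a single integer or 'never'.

Answer: 1

Derivation:
Processing events:
Start: stock = 6
  Event 1 (sale 18): sell min(18,6)=6. stock: 6 - 6 = 0. total_sold = 6
  Event 2 (restock 18): 0 + 18 = 18
  Event 3 (sale 25): sell min(25,18)=18. stock: 18 - 18 = 0. total_sold = 24
  Event 4 (restock 13): 0 + 13 = 13
  Event 5 (sale 24): sell min(24,13)=13. stock: 13 - 13 = 0. total_sold = 37
  Event 6 (sale 11): sell min(11,0)=0. stock: 0 - 0 = 0. total_sold = 37
  Event 7 (restock 14): 0 + 14 = 14
  Event 8 (return 7): 14 + 7 = 21
  Event 9 (adjust +5): 21 + 5 = 26
  Event 10 (restock 27): 26 + 27 = 53
Final: stock = 53, total_sold = 37

First zero at event 1.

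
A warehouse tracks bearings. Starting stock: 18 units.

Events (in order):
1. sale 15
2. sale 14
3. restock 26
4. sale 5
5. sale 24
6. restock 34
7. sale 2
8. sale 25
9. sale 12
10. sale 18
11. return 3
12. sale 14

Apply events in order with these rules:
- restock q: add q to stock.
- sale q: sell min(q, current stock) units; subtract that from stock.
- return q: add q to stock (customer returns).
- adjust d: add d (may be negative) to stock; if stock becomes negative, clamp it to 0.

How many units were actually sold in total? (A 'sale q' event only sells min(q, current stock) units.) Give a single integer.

Answer: 81

Derivation:
Processing events:
Start: stock = 18
  Event 1 (sale 15): sell min(15,18)=15. stock: 18 - 15 = 3. total_sold = 15
  Event 2 (sale 14): sell min(14,3)=3. stock: 3 - 3 = 0. total_sold = 18
  Event 3 (restock 26): 0 + 26 = 26
  Event 4 (sale 5): sell min(5,26)=5. stock: 26 - 5 = 21. total_sold = 23
  Event 5 (sale 24): sell min(24,21)=21. stock: 21 - 21 = 0. total_sold = 44
  Event 6 (restock 34): 0 + 34 = 34
  Event 7 (sale 2): sell min(2,34)=2. stock: 34 - 2 = 32. total_sold = 46
  Event 8 (sale 25): sell min(25,32)=25. stock: 32 - 25 = 7. total_sold = 71
  Event 9 (sale 12): sell min(12,7)=7. stock: 7 - 7 = 0. total_sold = 78
  Event 10 (sale 18): sell min(18,0)=0. stock: 0 - 0 = 0. total_sold = 78
  Event 11 (return 3): 0 + 3 = 3
  Event 12 (sale 14): sell min(14,3)=3. stock: 3 - 3 = 0. total_sold = 81
Final: stock = 0, total_sold = 81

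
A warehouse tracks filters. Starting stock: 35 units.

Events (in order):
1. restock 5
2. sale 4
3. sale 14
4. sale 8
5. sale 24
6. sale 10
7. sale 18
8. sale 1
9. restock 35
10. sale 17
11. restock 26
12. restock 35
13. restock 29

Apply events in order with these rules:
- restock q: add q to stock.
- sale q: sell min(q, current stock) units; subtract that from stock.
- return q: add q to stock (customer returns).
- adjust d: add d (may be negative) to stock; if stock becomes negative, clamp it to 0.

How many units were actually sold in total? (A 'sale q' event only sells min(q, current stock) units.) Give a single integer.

Processing events:
Start: stock = 35
  Event 1 (restock 5): 35 + 5 = 40
  Event 2 (sale 4): sell min(4,40)=4. stock: 40 - 4 = 36. total_sold = 4
  Event 3 (sale 14): sell min(14,36)=14. stock: 36 - 14 = 22. total_sold = 18
  Event 4 (sale 8): sell min(8,22)=8. stock: 22 - 8 = 14. total_sold = 26
  Event 5 (sale 24): sell min(24,14)=14. stock: 14 - 14 = 0. total_sold = 40
  Event 6 (sale 10): sell min(10,0)=0. stock: 0 - 0 = 0. total_sold = 40
  Event 7 (sale 18): sell min(18,0)=0. stock: 0 - 0 = 0. total_sold = 40
  Event 8 (sale 1): sell min(1,0)=0. stock: 0 - 0 = 0. total_sold = 40
  Event 9 (restock 35): 0 + 35 = 35
  Event 10 (sale 17): sell min(17,35)=17. stock: 35 - 17 = 18. total_sold = 57
  Event 11 (restock 26): 18 + 26 = 44
  Event 12 (restock 35): 44 + 35 = 79
  Event 13 (restock 29): 79 + 29 = 108
Final: stock = 108, total_sold = 57

Answer: 57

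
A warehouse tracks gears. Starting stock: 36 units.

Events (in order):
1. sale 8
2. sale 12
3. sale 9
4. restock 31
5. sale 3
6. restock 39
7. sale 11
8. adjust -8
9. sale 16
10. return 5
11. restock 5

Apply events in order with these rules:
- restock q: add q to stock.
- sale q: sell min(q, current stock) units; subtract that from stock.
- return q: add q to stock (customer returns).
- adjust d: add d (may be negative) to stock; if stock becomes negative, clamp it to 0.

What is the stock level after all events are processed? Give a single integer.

Answer: 49

Derivation:
Processing events:
Start: stock = 36
  Event 1 (sale 8): sell min(8,36)=8. stock: 36 - 8 = 28. total_sold = 8
  Event 2 (sale 12): sell min(12,28)=12. stock: 28 - 12 = 16. total_sold = 20
  Event 3 (sale 9): sell min(9,16)=9. stock: 16 - 9 = 7. total_sold = 29
  Event 4 (restock 31): 7 + 31 = 38
  Event 5 (sale 3): sell min(3,38)=3. stock: 38 - 3 = 35. total_sold = 32
  Event 6 (restock 39): 35 + 39 = 74
  Event 7 (sale 11): sell min(11,74)=11. stock: 74 - 11 = 63. total_sold = 43
  Event 8 (adjust -8): 63 + -8 = 55
  Event 9 (sale 16): sell min(16,55)=16. stock: 55 - 16 = 39. total_sold = 59
  Event 10 (return 5): 39 + 5 = 44
  Event 11 (restock 5): 44 + 5 = 49
Final: stock = 49, total_sold = 59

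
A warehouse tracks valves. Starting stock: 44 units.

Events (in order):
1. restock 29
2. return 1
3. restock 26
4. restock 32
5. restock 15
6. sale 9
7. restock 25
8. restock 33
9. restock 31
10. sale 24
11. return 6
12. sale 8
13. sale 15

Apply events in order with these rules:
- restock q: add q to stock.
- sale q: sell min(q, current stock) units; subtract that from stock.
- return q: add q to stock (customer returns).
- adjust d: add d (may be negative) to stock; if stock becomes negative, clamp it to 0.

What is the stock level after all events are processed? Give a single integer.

Answer: 186

Derivation:
Processing events:
Start: stock = 44
  Event 1 (restock 29): 44 + 29 = 73
  Event 2 (return 1): 73 + 1 = 74
  Event 3 (restock 26): 74 + 26 = 100
  Event 4 (restock 32): 100 + 32 = 132
  Event 5 (restock 15): 132 + 15 = 147
  Event 6 (sale 9): sell min(9,147)=9. stock: 147 - 9 = 138. total_sold = 9
  Event 7 (restock 25): 138 + 25 = 163
  Event 8 (restock 33): 163 + 33 = 196
  Event 9 (restock 31): 196 + 31 = 227
  Event 10 (sale 24): sell min(24,227)=24. stock: 227 - 24 = 203. total_sold = 33
  Event 11 (return 6): 203 + 6 = 209
  Event 12 (sale 8): sell min(8,209)=8. stock: 209 - 8 = 201. total_sold = 41
  Event 13 (sale 15): sell min(15,201)=15. stock: 201 - 15 = 186. total_sold = 56
Final: stock = 186, total_sold = 56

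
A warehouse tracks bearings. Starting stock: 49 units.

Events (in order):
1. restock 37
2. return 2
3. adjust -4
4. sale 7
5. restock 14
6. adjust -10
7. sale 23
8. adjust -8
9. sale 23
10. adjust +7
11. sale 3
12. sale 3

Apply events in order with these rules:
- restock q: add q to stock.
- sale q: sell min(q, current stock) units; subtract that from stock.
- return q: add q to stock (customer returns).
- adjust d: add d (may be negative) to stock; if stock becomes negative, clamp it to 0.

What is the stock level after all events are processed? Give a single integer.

Processing events:
Start: stock = 49
  Event 1 (restock 37): 49 + 37 = 86
  Event 2 (return 2): 86 + 2 = 88
  Event 3 (adjust -4): 88 + -4 = 84
  Event 4 (sale 7): sell min(7,84)=7. stock: 84 - 7 = 77. total_sold = 7
  Event 5 (restock 14): 77 + 14 = 91
  Event 6 (adjust -10): 91 + -10 = 81
  Event 7 (sale 23): sell min(23,81)=23. stock: 81 - 23 = 58. total_sold = 30
  Event 8 (adjust -8): 58 + -8 = 50
  Event 9 (sale 23): sell min(23,50)=23. stock: 50 - 23 = 27. total_sold = 53
  Event 10 (adjust +7): 27 + 7 = 34
  Event 11 (sale 3): sell min(3,34)=3. stock: 34 - 3 = 31. total_sold = 56
  Event 12 (sale 3): sell min(3,31)=3. stock: 31 - 3 = 28. total_sold = 59
Final: stock = 28, total_sold = 59

Answer: 28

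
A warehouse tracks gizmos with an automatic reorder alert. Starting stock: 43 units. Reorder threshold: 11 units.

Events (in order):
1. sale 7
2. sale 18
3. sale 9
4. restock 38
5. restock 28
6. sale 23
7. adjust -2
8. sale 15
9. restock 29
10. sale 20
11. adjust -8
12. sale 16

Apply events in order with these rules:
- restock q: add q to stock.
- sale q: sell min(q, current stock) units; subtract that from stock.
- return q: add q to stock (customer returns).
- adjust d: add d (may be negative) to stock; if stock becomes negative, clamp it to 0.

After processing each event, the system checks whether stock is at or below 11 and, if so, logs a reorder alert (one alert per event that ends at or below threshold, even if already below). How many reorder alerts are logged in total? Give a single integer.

Processing events:
Start: stock = 43
  Event 1 (sale 7): sell min(7,43)=7. stock: 43 - 7 = 36. total_sold = 7
  Event 2 (sale 18): sell min(18,36)=18. stock: 36 - 18 = 18. total_sold = 25
  Event 3 (sale 9): sell min(9,18)=9. stock: 18 - 9 = 9. total_sold = 34
  Event 4 (restock 38): 9 + 38 = 47
  Event 5 (restock 28): 47 + 28 = 75
  Event 6 (sale 23): sell min(23,75)=23. stock: 75 - 23 = 52. total_sold = 57
  Event 7 (adjust -2): 52 + -2 = 50
  Event 8 (sale 15): sell min(15,50)=15. stock: 50 - 15 = 35. total_sold = 72
  Event 9 (restock 29): 35 + 29 = 64
  Event 10 (sale 20): sell min(20,64)=20. stock: 64 - 20 = 44. total_sold = 92
  Event 11 (adjust -8): 44 + -8 = 36
  Event 12 (sale 16): sell min(16,36)=16. stock: 36 - 16 = 20. total_sold = 108
Final: stock = 20, total_sold = 108

Checking against threshold 11:
  After event 1: stock=36 > 11
  After event 2: stock=18 > 11
  After event 3: stock=9 <= 11 -> ALERT
  After event 4: stock=47 > 11
  After event 5: stock=75 > 11
  After event 6: stock=52 > 11
  After event 7: stock=50 > 11
  After event 8: stock=35 > 11
  After event 9: stock=64 > 11
  After event 10: stock=44 > 11
  After event 11: stock=36 > 11
  After event 12: stock=20 > 11
Alert events: [3]. Count = 1

Answer: 1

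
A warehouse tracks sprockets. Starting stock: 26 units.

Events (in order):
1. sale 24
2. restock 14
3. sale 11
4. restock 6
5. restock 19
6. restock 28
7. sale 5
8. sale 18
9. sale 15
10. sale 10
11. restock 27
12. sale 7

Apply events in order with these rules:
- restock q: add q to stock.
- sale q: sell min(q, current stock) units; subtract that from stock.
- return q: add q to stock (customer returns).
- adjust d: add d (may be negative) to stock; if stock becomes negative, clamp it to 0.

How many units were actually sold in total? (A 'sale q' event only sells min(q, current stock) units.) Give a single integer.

Processing events:
Start: stock = 26
  Event 1 (sale 24): sell min(24,26)=24. stock: 26 - 24 = 2. total_sold = 24
  Event 2 (restock 14): 2 + 14 = 16
  Event 3 (sale 11): sell min(11,16)=11. stock: 16 - 11 = 5. total_sold = 35
  Event 4 (restock 6): 5 + 6 = 11
  Event 5 (restock 19): 11 + 19 = 30
  Event 6 (restock 28): 30 + 28 = 58
  Event 7 (sale 5): sell min(5,58)=5. stock: 58 - 5 = 53. total_sold = 40
  Event 8 (sale 18): sell min(18,53)=18. stock: 53 - 18 = 35. total_sold = 58
  Event 9 (sale 15): sell min(15,35)=15. stock: 35 - 15 = 20. total_sold = 73
  Event 10 (sale 10): sell min(10,20)=10. stock: 20 - 10 = 10. total_sold = 83
  Event 11 (restock 27): 10 + 27 = 37
  Event 12 (sale 7): sell min(7,37)=7. stock: 37 - 7 = 30. total_sold = 90
Final: stock = 30, total_sold = 90

Answer: 90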